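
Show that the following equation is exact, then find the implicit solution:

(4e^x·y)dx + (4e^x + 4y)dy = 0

Verify exactness: ∂M/∂y = ∂N/∂x ✓
Find F(x,y) such that ∂F/∂x = M, ∂F/∂y = N
Solution: 4e^x·y + 2y² = C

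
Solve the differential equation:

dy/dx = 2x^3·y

Separating variables and integrating:
ln|y| = x^4/2 + C

General solution: y = Ce^(x^4/2)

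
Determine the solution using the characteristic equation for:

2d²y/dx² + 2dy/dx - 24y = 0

Characteristic equation: 2r² + 2r - 24 = 0
Divide by 2: r² + r - 12 = 0
Roots: r = 3, -4 (distinct real)
General solution: y = C₁e^(3x) + C₂e^(-4x)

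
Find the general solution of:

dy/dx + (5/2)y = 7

Using integrating factor method:

General solution: y = 14/5 + Ce^(-5x/2)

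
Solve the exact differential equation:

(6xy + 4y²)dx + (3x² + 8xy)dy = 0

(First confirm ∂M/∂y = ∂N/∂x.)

Verify exactness: ∂M/∂y = ∂N/∂x ✓
Find F(x,y) such that ∂F/∂x = M, ∂F/∂y = N
Solution: 3x²y + 4xy² = C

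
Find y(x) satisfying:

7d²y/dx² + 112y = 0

Characteristic equation: 7r² + 112 = 0
Divide by 7: r² + 16 = 0
Roots: r = ±4i (complex conjugates)
General solution: y = C₁cos(4x) + C₂sin(4x)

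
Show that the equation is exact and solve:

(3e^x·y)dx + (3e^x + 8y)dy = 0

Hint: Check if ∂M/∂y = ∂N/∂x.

Verify exactness: ∂M/∂y = ∂N/∂x ✓
Find F(x,y) such that ∂F/∂x = M, ∂F/∂y = N
Solution: 3e^x·y + 4y² = C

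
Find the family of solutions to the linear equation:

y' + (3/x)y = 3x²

Using integrating factor method:

General solution: y = (1/2)x^3 + Cx^(-3)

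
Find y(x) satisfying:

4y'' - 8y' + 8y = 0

Characteristic equation: 4r² - 8r + 8 = 0
Divide by 4: r² - 2r + 2 = 0
Roots: r = 1 ± i (complex conjugates)
General solution: y = e^x(C₁cos(x) + C₂sin(x))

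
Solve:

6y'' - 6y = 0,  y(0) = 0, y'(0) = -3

General solution: y = C₁e^x + C₂e^(-x)
Applying ICs: C₁ = -3/2, C₂ = 3/2
Particular solution: y = -(3/2)e^x + (3/2)e^(-x)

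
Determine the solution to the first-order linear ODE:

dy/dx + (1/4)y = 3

Using integrating factor method:

General solution: y = 12 + Ce^(-x/4)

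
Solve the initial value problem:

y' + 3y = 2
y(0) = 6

General solution: y = 2/3 + Ce^(-3x)
Applying y(0) = 6: C = 6 - 2/3 = 16/3
Particular solution: y = 2/3 + (16/3)e^(-3x)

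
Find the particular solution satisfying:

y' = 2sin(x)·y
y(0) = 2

General solution: y = Ce^(-2cos(x))
Applying IC y(0) = 2:
Particular solution: y = 2e^(2(1-cos(x)))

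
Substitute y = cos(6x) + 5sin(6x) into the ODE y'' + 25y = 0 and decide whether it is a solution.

Verification:
y'' = -36cos(6x) - 180sin(6x)
y'' + 25y ≠ 0 (frequency mismatch: got 36 instead of 25)

No, it is not a solution.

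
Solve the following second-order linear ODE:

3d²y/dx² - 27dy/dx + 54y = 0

Characteristic equation: 3r² - 27r + 54 = 0
Divide by 3: r² - 9r + 18 = 0
Roots: r = 3, 6 (distinct real)
General solution: y = C₁e^(3x) + C₂e^(6x)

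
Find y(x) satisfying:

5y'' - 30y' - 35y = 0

Characteristic equation: 5r² - 30r - 35 = 0
Divide by 5: r² - 6r - 7 = 0
Roots: r = 7, -1 (distinct real)
General solution: y = C₁e^(7x) + C₂e^(-x)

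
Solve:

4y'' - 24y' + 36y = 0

Characteristic equation: 4r² - 24r + 36 = 0
Divide by 4: r² - 6r + 9 = 0
Factored: (r - 3)² = 0
Repeated root: r = 3
General solution: y = (C₁ + C₂x)e^(3x)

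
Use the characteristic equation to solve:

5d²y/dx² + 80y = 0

Characteristic equation: 5r² + 80 = 0
Divide by 5: r² + 16 = 0
Roots: r = ±4i (complex conjugates)
General solution: y = C₁cos(4x) + C₂sin(4x)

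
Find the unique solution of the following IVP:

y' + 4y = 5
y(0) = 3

General solution: y = 5/4 + Ce^(-4x)
Applying y(0) = 3: C = 3 - 5/4 = 7/4
Particular solution: y = 5/4 + (7/4)e^(-4x)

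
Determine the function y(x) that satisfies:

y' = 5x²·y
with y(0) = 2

General solution: y = Ce^(5x³/3)
Applying IC y(0) = 2:
Particular solution: y = 2e^(5x³/3)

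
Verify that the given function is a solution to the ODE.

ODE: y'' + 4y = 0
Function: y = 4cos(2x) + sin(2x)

Verification:
y'' = -16cos(2x) - 4sin(2x)
y'' + 4y = 0 ✓

Yes, it is a solution.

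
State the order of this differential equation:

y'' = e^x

The order is 2 (highest derivative is of order 2).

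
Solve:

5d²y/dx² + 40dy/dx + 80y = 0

Characteristic equation: 5r² + 40r + 80 = 0
Divide by 5: r² + 8r + 16 = 0
Factored: (r + 4)² = 0
Repeated root: r = -4
General solution: y = (C₁ + C₂x)e^(-4x)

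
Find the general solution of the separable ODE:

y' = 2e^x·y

Separating variables and integrating:
ln|y| = 2e^x + C

General solution: y = Ce^(2e^x)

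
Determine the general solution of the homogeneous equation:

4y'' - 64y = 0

Characteristic equation: 4r² - 64 = 0
Divide by 4: r² - 16 = 0
Roots: r = 4, -4 (distinct real)
General solution: y = C₁e^(4x) + C₂e^(-4x)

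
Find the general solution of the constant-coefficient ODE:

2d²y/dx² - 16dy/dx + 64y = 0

Characteristic equation: 2r² - 16r + 64 = 0
Divide by 2: r² - 8r + 32 = 0
Roots: r = 4 ± 4i (complex conjugates)
General solution: y = e^(4x)(C₁cos(4x) + C₂sin(4x))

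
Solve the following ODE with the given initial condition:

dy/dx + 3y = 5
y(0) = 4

General solution: y = 5/3 + Ce^(-3x)
Applying y(0) = 4: C = 4 - 5/3 = 7/3
Particular solution: y = 5/3 + (7/3)e^(-3x)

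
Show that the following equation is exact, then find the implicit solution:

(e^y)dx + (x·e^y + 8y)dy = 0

Verify exactness: ∂M/∂y = ∂N/∂x ✓
Find F(x,y) such that ∂F/∂x = M, ∂F/∂y = N
Solution: x·e^y + 4y² = C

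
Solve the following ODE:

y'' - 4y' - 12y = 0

Characteristic equation: r² - 4r - 12 = 0
Roots: r = 6, -2 (distinct real)
General solution: y = C₁e^(6x) + C₂e^(-2x)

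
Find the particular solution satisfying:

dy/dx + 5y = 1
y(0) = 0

General solution: y = 1/5 + Ce^(-5x)
Applying y(0) = 0: C = 0 - 1/5 = -1/5
Particular solution: y = 1/5 - (1/5)e^(-5x)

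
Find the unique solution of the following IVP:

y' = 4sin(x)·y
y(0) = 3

General solution: y = Ce^(-4cos(x))
Applying IC y(0) = 3:
Particular solution: y = 3e^(4(1-cos(x)))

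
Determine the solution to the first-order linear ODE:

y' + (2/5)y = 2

Using integrating factor method:

General solution: y = 5 + Ce^(-2x/5)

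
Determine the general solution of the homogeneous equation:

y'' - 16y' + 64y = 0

Characteristic equation: r² - 16r + 64 = 0
Factored: (r - 8)² = 0
Repeated root: r = 8
General solution: y = (C₁ + C₂x)e^(8x)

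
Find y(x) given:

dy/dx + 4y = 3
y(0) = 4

General solution: y = 3/4 + Ce^(-4x)
Applying y(0) = 4: C = 4 - 3/4 = 13/4
Particular solution: y = 3/4 + (13/4)e^(-4x)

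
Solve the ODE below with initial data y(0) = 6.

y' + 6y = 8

General solution: y = 4/3 + Ce^(-6x)
Applying y(0) = 6: C = 6 - 4/3 = 14/3
Particular solution: y = 4/3 + (14/3)e^(-6x)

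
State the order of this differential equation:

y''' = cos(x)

The order is 3 (highest derivative is of order 3).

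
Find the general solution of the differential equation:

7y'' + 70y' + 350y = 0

Characteristic equation: 7r² + 70r + 350 = 0
Divide by 7: r² + 10r + 50 = 0
Roots: r = -5 ± 5i (complex conjugates)
General solution: y = e^(-5x)(C₁cos(5x) + C₂sin(5x))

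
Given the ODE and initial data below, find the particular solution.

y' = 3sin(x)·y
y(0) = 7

General solution: y = Ce^(-3cos(x))
Applying IC y(0) = 7:
Particular solution: y = 7e^(3(1-cos(x)))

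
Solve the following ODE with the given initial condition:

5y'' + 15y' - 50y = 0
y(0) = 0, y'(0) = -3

General solution: y = C₁e^(2x) + C₂e^(-5x)
Applying ICs: C₁ = -3/7, C₂ = 3/7
Particular solution: y = -(3/7)e^(2x) + (3/7)e^(-5x)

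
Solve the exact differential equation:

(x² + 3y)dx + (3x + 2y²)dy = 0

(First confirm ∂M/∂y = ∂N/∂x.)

Verify exactness: ∂M/∂y = ∂N/∂x ✓
Find F(x,y) such that ∂F/∂x = M, ∂F/∂y = N
Solution: x³/3 + 3xy + 2y³/3 = C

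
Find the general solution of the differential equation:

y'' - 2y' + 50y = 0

Characteristic equation: r² - 2r + 50 = 0
Roots: r = 1 ± 7i (complex conjugates)
General solution: y = e^x(C₁cos(7x) + C₂sin(7x))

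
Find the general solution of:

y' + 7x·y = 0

Using integrating factor method:

General solution: y = Ce^(-7x^2/2)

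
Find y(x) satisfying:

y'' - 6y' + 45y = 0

Characteristic equation: r² - 6r + 45 = 0
Roots: r = 3 ± 6i (complex conjugates)
General solution: y = e^(3x)(C₁cos(6x) + C₂sin(6x))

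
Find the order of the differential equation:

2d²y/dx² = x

The order is 2 (highest derivative is of order 2).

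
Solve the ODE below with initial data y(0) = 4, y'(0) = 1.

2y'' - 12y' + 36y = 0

General solution: y = e^(3x)(C₁cos(3x) + C₂sin(3x))
Complex roots r = 3 ± 3i
Applying ICs: C₁ = 4, C₂ = -11/3
Particular solution: y = e^(3x)(4cos(3x) - (11/3)sin(3x))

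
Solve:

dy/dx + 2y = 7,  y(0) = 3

General solution: y = 7/2 + Ce^(-2x)
Applying y(0) = 3: C = 3 - 7/2 = -1/2
Particular solution: y = 7/2 - (1/2)e^(-2x)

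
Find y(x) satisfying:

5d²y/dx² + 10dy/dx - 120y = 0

Characteristic equation: 5r² + 10r - 120 = 0
Divide by 5: r² + 2r - 24 = 0
Roots: r = 4, -6 (distinct real)
General solution: y = C₁e^(4x) + C₂e^(-6x)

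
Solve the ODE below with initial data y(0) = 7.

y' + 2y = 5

General solution: y = 5/2 + Ce^(-2x)
Applying y(0) = 7: C = 7 - 5/2 = 9/2
Particular solution: y = 5/2 + (9/2)e^(-2x)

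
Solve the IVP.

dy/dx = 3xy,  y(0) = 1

General solution: y = Ce^(3x²/2)
Applying IC y(0) = 1:
Particular solution: y = e^(3x²/2)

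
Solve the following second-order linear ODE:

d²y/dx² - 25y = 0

Characteristic equation: r² - 25 = 0
Roots: r = 5, -5 (distinct real)
General solution: y = C₁e^(5x) + C₂e^(-5x)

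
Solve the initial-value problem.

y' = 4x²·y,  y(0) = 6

General solution: y = Ce^(4x³/3)
Applying IC y(0) = 6:
Particular solution: y = 6e^(4x³/3)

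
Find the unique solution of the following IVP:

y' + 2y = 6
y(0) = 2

General solution: y = 3 + Ce^(-2x)
Applying y(0) = 2: C = 2 - 3 = -1
Particular solution: y = 3 - e^(-2x)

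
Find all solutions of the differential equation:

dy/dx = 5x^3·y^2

Separating variables and integrating:
-1/y = 5x^4/4 + C

General solution: y^-1 = (-5/4)x^4 + C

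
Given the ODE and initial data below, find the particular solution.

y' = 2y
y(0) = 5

General solution: y = Ce^(2x)
Applying IC y(0) = 5:
Particular solution: y = 5e^(2x)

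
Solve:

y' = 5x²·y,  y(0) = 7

General solution: y = Ce^(5x³/3)
Applying IC y(0) = 7:
Particular solution: y = 7e^(5x³/3)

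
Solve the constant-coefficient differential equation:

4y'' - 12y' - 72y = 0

Characteristic equation: 4r² - 12r - 72 = 0
Divide by 4: r² - 3r - 18 = 0
Roots: r = 6, -3 (distinct real)
General solution: y = C₁e^(6x) + C₂e^(-3x)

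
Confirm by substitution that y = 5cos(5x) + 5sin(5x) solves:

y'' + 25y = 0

Verification:
y'' = -125cos(5x) - 125sin(5x)
y'' + 25y = 0 ✓

Yes, it is a solution.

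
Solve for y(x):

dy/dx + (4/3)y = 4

Using integrating factor method:

General solution: y = 3 + Ce^(-4x/3)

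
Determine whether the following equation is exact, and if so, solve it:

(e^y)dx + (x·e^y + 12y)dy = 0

Verify exactness: ∂M/∂y = ∂N/∂x ✓
Find F(x,y) such that ∂F/∂x = M, ∂F/∂y = N
Solution: x·e^y + 6y² = C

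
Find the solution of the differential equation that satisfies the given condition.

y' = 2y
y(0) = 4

General solution: y = Ce^(2x)
Applying IC y(0) = 4:
Particular solution: y = 4e^(2x)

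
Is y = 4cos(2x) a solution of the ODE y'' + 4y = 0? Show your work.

Verification:
y'' = -16cos(2x)
y'' + 4y = 0 ✓

Yes, it is a solution.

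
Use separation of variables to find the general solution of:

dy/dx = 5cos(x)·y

Separating variables and integrating:
ln|y| = 5sin(x) + C

General solution: y = Ce^(5sin(x))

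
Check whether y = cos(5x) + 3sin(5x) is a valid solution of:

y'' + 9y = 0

Verification:
y'' = -25cos(5x) - 75sin(5x)
y'' + 9y ≠ 0 (frequency mismatch: got 25 instead of 9)

No, it is not a solution.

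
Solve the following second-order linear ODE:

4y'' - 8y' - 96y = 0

Characteristic equation: 4r² - 8r - 96 = 0
Divide by 4: r² - 2r - 24 = 0
Roots: r = 6, -4 (distinct real)
General solution: y = C₁e^(6x) + C₂e^(-4x)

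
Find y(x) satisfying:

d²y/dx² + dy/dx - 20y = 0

Characteristic equation: r² + r - 20 = 0
Roots: r = 4, -5 (distinct real)
General solution: y = C₁e^(4x) + C₂e^(-5x)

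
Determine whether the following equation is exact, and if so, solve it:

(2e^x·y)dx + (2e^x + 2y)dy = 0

Verify exactness: ∂M/∂y = ∂N/∂x ✓
Find F(x,y) such that ∂F/∂x = M, ∂F/∂y = N
Solution: 2e^x·y + y² = C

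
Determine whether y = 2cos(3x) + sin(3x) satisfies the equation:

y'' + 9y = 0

Verification:
y'' = -18cos(3x) - 9sin(3x)
y'' + 9y = 0 ✓

Yes, it is a solution.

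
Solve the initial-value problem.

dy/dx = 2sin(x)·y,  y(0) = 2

General solution: y = Ce^(-2cos(x))
Applying IC y(0) = 2:
Particular solution: y = 2e^(2(1-cos(x)))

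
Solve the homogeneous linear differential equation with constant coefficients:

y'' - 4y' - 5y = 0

Characteristic equation: r² - 4r - 5 = 0
Roots: r = 5, -1 (distinct real)
General solution: y = C₁e^(5x) + C₂e^(-x)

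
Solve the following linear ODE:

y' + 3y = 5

Using integrating factor method:

General solution: y = 5/3 + Ce^(-3x)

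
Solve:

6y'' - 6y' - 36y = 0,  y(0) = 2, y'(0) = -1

General solution: y = C₁e^(3x) + C₂e^(-2x)
Applying ICs: C₁ = 3/5, C₂ = 7/5
Particular solution: y = (3/5)e^(3x) + (7/5)e^(-2x)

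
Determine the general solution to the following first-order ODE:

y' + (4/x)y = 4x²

Using integrating factor method:

General solution: y = (4/7)x^3 + Cx^(-4)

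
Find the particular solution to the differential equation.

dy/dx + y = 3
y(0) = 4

General solution: y = 3 + Ce^(-x)
Applying y(0) = 4: C = 4 - 3 = 1
Particular solution: y = 3 + e^(-x)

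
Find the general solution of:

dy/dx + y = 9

Using integrating factor method:

General solution: y = 9 + Ce^(-x)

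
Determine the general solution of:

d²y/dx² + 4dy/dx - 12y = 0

Characteristic equation: r² + 4r - 12 = 0
Roots: r = 2, -6 (distinct real)
General solution: y = C₁e^(2x) + C₂e^(-6x)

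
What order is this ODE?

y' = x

The order is 1 (highest derivative is of order 1).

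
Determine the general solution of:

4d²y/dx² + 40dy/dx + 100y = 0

Characteristic equation: 4r² + 40r + 100 = 0
Divide by 4: r² + 10r + 25 = 0
Factored: (r + 5)² = 0
Repeated root: r = -5
General solution: y = (C₁ + C₂x)e^(-5x)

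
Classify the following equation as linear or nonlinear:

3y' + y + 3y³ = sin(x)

Nonlinear (y³ term)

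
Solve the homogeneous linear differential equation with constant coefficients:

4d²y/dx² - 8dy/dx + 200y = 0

Characteristic equation: 4r² - 8r + 200 = 0
Divide by 4: r² - 2r + 50 = 0
Roots: r = 1 ± 7i (complex conjugates)
General solution: y = e^x(C₁cos(7x) + C₂sin(7x))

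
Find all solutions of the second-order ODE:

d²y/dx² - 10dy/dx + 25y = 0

Characteristic equation: r² - 10r + 25 = 0
Factored: (r - 5)² = 0
Repeated root: r = 5
General solution: y = (C₁ + C₂x)e^(5x)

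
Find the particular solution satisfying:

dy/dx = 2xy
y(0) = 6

General solution: y = Ce^(x²)
Applying IC y(0) = 6:
Particular solution: y = 6e^(x²)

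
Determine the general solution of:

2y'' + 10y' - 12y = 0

Characteristic equation: 2r² + 10r - 12 = 0
Divide by 2: r² + 5r - 6 = 0
Roots: r = 1, -6 (distinct real)
General solution: y = C₁e^x + C₂e^(-6x)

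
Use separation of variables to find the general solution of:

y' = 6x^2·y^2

Separating variables and integrating:
-1/y = 2x^3 + C

General solution: y^-1 = -2x^3 + C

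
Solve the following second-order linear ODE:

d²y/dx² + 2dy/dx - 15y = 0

Characteristic equation: r² + 2r - 15 = 0
Roots: r = 3, -5 (distinct real)
General solution: y = C₁e^(3x) + C₂e^(-5x)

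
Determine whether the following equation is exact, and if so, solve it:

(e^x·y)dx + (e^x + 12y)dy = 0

Verify exactness: ∂M/∂y = ∂N/∂x ✓
Find F(x,y) such that ∂F/∂x = M, ∂F/∂y = N
Solution: e^x·y + 6y² = C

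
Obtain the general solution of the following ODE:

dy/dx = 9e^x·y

Separating variables and integrating:
ln|y| = 9e^x + C

General solution: y = Ce^(9e^x)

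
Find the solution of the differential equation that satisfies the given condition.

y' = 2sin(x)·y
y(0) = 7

General solution: y = Ce^(-2cos(x))
Applying IC y(0) = 7:
Particular solution: y = 7e^(2(1-cos(x)))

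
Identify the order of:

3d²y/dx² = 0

The order is 2 (highest derivative is of order 2).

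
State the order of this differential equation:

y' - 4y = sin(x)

The order is 1 (highest derivative is of order 1).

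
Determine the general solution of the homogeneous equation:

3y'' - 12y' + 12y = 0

Characteristic equation: 3r² - 12r + 12 = 0
Divide by 3: r² - 4r + 4 = 0
Factored: (r - 2)² = 0
Repeated root: r = 2
General solution: y = (C₁ + C₂x)e^(2x)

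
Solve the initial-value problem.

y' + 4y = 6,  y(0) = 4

General solution: y = 3/2 + Ce^(-4x)
Applying y(0) = 4: C = 4 - 3/2 = 5/2
Particular solution: y = 3/2 + (5/2)e^(-4x)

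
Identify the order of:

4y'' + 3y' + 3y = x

The order is 2 (highest derivative is of order 2).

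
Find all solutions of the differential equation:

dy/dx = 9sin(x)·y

Separating variables and integrating:
ln|y| = -9cos(x) + C

General solution: y = Ce^(-9cos(x))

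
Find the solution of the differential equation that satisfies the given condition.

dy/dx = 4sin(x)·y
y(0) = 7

General solution: y = Ce^(-4cos(x))
Applying IC y(0) = 7:
Particular solution: y = 7e^(4(1-cos(x)))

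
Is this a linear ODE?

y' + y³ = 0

No. Nonlinear (y³ term)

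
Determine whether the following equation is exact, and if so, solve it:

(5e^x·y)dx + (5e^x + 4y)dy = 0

Verify exactness: ∂M/∂y = ∂N/∂x ✓
Find F(x,y) such that ∂F/∂x = M, ∂F/∂y = N
Solution: 5e^x·y + 2y² = C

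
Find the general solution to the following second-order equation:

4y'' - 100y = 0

Characteristic equation: 4r² - 100 = 0
Divide by 4: r² - 25 = 0
Roots: r = 5, -5 (distinct real)
General solution: y = C₁e^(5x) + C₂e^(-5x)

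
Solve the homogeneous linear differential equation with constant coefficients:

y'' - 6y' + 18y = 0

Characteristic equation: r² - 6r + 18 = 0
Roots: r = 3 ± 3i (complex conjugates)
General solution: y = e^(3x)(C₁cos(3x) + C₂sin(3x))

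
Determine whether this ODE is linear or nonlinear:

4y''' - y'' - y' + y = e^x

Linear (y and its derivatives appear to the first power only, no products of y terms)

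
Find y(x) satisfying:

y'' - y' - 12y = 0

Characteristic equation: r² - r - 12 = 0
Roots: r = 4, -3 (distinct real)
General solution: y = C₁e^(4x) + C₂e^(-3x)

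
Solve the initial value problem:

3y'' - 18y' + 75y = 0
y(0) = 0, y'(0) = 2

General solution: y = e^(3x)(C₁cos(4x) + C₂sin(4x))
Complex roots r = 3 ± 4i
Applying ICs: C₁ = 0, C₂ = 1/2
Particular solution: y = e^(3x)((1/2)sin(4x))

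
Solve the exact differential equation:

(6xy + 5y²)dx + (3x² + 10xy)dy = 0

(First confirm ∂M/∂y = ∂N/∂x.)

Verify exactness: ∂M/∂y = ∂N/∂x ✓
Find F(x,y) such that ∂F/∂x = M, ∂F/∂y = N
Solution: 3x²y + 5xy² = C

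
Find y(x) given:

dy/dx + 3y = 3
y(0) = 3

General solution: y = 1 + Ce^(-3x)
Applying y(0) = 3: C = 3 - 1 = 2
Particular solution: y = 1 + 2e^(-3x)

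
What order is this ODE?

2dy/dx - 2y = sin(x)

The order is 1 (highest derivative is of order 1).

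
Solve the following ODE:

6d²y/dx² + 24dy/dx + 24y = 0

Characteristic equation: 6r² + 24r + 24 = 0
Divide by 6: r² + 4r + 4 = 0
Factored: (r + 2)² = 0
Repeated root: r = -2
General solution: y = (C₁ + C₂x)e^(-2x)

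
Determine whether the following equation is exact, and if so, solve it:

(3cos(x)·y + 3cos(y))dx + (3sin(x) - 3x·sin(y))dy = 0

Verify exactness: ∂M/∂y = ∂N/∂x ✓
Find F(x,y) such that ∂F/∂x = M, ∂F/∂y = N
Solution: 3sin(x)·y + 3x·cos(y) = C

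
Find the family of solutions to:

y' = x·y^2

Separating variables and integrating:
-1/y = x^2/2 + C

General solution: y^-1 = (-1/2)x^2 + C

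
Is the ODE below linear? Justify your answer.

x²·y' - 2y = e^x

Yes. Linear (y and its derivatives appear to the first power only, no products of y terms)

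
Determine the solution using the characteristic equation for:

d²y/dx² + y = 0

Characteristic equation: r² + 1 = 0
Roots: r = ±i (complex conjugates)
General solution: y = C₁cos(x) + C₂sin(x)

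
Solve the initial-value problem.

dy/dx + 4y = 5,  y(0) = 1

General solution: y = 5/4 + Ce^(-4x)
Applying y(0) = 1: C = 1 - 5/4 = -1/4
Particular solution: y = 5/4 - (1/4)e^(-4x)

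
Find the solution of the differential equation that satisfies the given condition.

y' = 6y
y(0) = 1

General solution: y = Ce^(6x)
Applying IC y(0) = 1:
Particular solution: y = e^(6x)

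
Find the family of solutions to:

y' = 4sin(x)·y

Separating variables and integrating:
ln|y| = -4cos(x) + C

General solution: y = Ce^(-4cos(x))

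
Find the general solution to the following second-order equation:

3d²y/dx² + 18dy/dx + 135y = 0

Characteristic equation: 3r² + 18r + 135 = 0
Divide by 3: r² + 6r + 45 = 0
Roots: r = -3 ± 6i (complex conjugates)
General solution: y = e^(-3x)(C₁cos(6x) + C₂sin(6x))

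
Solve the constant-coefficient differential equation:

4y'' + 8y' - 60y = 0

Characteristic equation: 4r² + 8r - 60 = 0
Divide by 4: r² + 2r - 15 = 0
Roots: r = 3, -5 (distinct real)
General solution: y = C₁e^(3x) + C₂e^(-5x)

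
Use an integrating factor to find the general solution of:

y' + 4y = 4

Using integrating factor method:

General solution: y = 1 + Ce^(-4x)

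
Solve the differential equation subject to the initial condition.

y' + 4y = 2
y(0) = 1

General solution: y = 1/2 + Ce^(-4x)
Applying y(0) = 1: C = 1 - 1/2 = 1/2
Particular solution: y = 1/2 + (1/2)e^(-4x)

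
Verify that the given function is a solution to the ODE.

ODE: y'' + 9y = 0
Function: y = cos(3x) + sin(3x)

Verification:
y'' = -9cos(3x) - 9sin(3x)
y'' + 9y = 0 ✓

Yes, it is a solution.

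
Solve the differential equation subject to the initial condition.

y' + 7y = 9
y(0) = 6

General solution: y = 9/7 + Ce^(-7x)
Applying y(0) = 6: C = 6 - 9/7 = 33/7
Particular solution: y = 9/7 + (33/7)e^(-7x)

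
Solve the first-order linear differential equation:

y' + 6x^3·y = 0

Using integrating factor method:

General solution: y = Ce^(-3x^4/2)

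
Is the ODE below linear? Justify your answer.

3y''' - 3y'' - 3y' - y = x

Yes. Linear (y and its derivatives appear to the first power only, no products of y terms)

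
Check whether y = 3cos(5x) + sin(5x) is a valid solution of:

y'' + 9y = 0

Verification:
y'' = -75cos(5x) - 25sin(5x)
y'' + 9y ≠ 0 (frequency mismatch: got 25 instead of 9)

No, it is not a solution.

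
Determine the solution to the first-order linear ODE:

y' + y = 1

Using integrating factor method:

General solution: y = 1 + Ce^(-x)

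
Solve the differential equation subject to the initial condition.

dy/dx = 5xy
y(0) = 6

General solution: y = Ce^(5x²/2)
Applying IC y(0) = 6:
Particular solution: y = 6e^(5x²/2)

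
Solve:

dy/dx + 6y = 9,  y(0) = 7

General solution: y = 3/2 + Ce^(-6x)
Applying y(0) = 7: C = 7 - 3/2 = 11/2
Particular solution: y = 3/2 + (11/2)e^(-6x)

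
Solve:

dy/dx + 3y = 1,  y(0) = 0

General solution: y = 1/3 + Ce^(-3x)
Applying y(0) = 0: C = 0 - 1/3 = -1/3
Particular solution: y = 1/3 - (1/3)e^(-3x)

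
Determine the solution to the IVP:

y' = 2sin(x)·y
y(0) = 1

General solution: y = Ce^(-2cos(x))
Applying IC y(0) = 1:
Particular solution: y = e^(2(1-cos(x)))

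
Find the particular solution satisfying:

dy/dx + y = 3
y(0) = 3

General solution: y = 3 + Ce^(-x)
Applying y(0) = 3: C = 3 - 3 = 0
Particular solution: y = 3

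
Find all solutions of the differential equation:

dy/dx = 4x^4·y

Separating variables and integrating:
ln|y| = 4x^5/5 + C

General solution: y = Ce^(4x^5/5)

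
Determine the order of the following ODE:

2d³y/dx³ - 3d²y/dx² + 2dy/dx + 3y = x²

The order is 3 (highest derivative is of order 3).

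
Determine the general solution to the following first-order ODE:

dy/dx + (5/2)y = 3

Using integrating factor method:

General solution: y = 6/5 + Ce^(-5x/2)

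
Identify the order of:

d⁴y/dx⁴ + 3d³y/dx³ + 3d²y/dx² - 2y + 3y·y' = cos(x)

The order is 4 (highest derivative is of order 4).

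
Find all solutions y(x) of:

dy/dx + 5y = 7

Using integrating factor method:

General solution: y = 7/5 + Ce^(-5x)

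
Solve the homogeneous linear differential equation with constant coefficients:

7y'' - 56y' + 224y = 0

Characteristic equation: 7r² - 56r + 224 = 0
Divide by 7: r² - 8r + 32 = 0
Roots: r = 4 ± 4i (complex conjugates)
General solution: y = e^(4x)(C₁cos(4x) + C₂sin(4x))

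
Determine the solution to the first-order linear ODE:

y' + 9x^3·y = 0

Using integrating factor method:

General solution: y = Ce^(-9x^4/4)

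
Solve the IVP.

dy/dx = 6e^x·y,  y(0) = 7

General solution: y = Ce^(6e^x)
Applying IC y(0) = 7:
Particular solution: y = 7e^(6(e^x - 1))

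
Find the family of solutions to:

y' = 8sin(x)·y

Separating variables and integrating:
ln|y| = -8cos(x) + C

General solution: y = Ce^(-8cos(x))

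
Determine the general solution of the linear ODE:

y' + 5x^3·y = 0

Using integrating factor method:

General solution: y = Ce^(-5x^4/4)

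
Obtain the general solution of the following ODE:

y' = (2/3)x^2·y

Separating variables and integrating:
ln|y| = 2x^3/9 + C

General solution: y = Ce^(2x^3/9)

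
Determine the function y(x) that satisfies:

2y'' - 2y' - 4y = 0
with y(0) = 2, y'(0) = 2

General solution: y = C₁e^(2x) + C₂e^(-x)
Applying ICs: C₁ = 4/3, C₂ = 2/3
Particular solution: y = (4/3)e^(2x) + (2/3)e^(-x)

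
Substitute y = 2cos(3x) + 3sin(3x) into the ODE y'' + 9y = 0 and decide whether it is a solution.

Verification:
y'' = -18cos(3x) - 27sin(3x)
y'' + 9y = 0 ✓

Yes, it is a solution.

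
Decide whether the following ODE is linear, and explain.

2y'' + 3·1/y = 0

Nonlinear (1/y term)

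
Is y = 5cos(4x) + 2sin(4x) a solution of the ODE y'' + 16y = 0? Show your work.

Verification:
y'' = -80cos(4x) - 32sin(4x)
y'' + 16y = 0 ✓

Yes, it is a solution.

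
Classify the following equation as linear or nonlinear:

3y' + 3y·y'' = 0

Nonlinear (y·y'' term)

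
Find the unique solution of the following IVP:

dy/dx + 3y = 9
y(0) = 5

General solution: y = 3 + Ce^(-3x)
Applying y(0) = 5: C = 5 - 3 = 2
Particular solution: y = 3 + 2e^(-3x)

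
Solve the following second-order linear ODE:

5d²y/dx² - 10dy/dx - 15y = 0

Characteristic equation: 5r² - 10r - 15 = 0
Divide by 5: r² - 2r - 3 = 0
Roots: r = 3, -1 (distinct real)
General solution: y = C₁e^(3x) + C₂e^(-x)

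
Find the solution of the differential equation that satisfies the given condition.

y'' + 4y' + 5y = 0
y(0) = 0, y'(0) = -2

General solution: y = e^(-2x)(C₁cos(x) + C₂sin(x))
Complex roots r = -2 ± i
Applying ICs: C₁ = 0, C₂ = -2
Particular solution: y = e^(-2x)(-2sin(x))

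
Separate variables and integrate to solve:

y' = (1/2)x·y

Separating variables and integrating:
ln|y| = x^2/4 + C

General solution: y = Ce^(x^2/4)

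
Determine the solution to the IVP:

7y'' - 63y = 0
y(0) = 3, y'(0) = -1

General solution: y = C₁e^(3x) + C₂e^(-3x)
Applying ICs: C₁ = 4/3, C₂ = 5/3
Particular solution: y = (4/3)e^(3x) + (5/3)e^(-3x)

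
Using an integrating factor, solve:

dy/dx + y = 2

Using integrating factor method:

General solution: y = 2 + Ce^(-x)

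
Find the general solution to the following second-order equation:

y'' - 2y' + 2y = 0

Characteristic equation: r² - 2r + 2 = 0
Roots: r = 1 ± i (complex conjugates)
General solution: y = e^x(C₁cos(x) + C₂sin(x))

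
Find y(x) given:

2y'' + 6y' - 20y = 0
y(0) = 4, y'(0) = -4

General solution: y = C₁e^(2x) + C₂e^(-5x)
Applying ICs: C₁ = 16/7, C₂ = 12/7
Particular solution: y = (16/7)e^(2x) + (12/7)e^(-5x)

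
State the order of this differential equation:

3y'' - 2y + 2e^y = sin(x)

The order is 2 (highest derivative is of order 2).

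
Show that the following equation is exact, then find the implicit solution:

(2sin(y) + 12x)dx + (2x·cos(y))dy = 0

Verify exactness: ∂M/∂y = ∂N/∂x ✓
Find F(x,y) such that ∂F/∂x = M, ∂F/∂y = N
Solution: 2x·sin(y) + 6x² = C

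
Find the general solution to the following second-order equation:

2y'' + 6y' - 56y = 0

Characteristic equation: 2r² + 6r - 56 = 0
Divide by 2: r² + 3r - 28 = 0
Roots: r = 4, -7 (distinct real)
General solution: y = C₁e^(4x) + C₂e^(-7x)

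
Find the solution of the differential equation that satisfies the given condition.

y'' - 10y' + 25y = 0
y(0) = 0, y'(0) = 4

General solution: y = (C₁ + C₂x)e^(5x)
Repeated root r = 5
Applying ICs: C₁ = 0, C₂ = 4
Particular solution: y = 4xe^(5x)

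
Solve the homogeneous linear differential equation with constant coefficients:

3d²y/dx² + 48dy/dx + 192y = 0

Characteristic equation: 3r² + 48r + 192 = 0
Divide by 3: r² + 16r + 64 = 0
Factored: (r + 8)² = 0
Repeated root: r = -8
General solution: y = (C₁ + C₂x)e^(-8x)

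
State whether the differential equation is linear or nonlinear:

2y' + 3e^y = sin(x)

Nonlinear (e^y is nonlinear in y)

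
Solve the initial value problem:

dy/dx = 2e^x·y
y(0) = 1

General solution: y = Ce^(2e^x)
Applying IC y(0) = 1:
Particular solution: y = e^(2(e^x - 1))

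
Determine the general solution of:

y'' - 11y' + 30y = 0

Characteristic equation: r² - 11r + 30 = 0
Roots: r = 6, 5 (distinct real)
General solution: y = C₁e^(6x) + C₂e^(5x)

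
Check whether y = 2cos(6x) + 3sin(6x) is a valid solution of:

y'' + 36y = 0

Verification:
y'' = -72cos(6x) - 108sin(6x)
y'' + 36y = 0 ✓

Yes, it is a solution.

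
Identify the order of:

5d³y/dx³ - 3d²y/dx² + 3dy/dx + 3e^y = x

The order is 3 (highest derivative is of order 3).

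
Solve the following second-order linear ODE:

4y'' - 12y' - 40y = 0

Characteristic equation: 4r² - 12r - 40 = 0
Divide by 4: r² - 3r - 10 = 0
Roots: r = 5, -2 (distinct real)
General solution: y = C₁e^(5x) + C₂e^(-2x)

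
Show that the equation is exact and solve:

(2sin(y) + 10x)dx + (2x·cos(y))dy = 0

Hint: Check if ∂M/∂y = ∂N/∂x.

Verify exactness: ∂M/∂y = ∂N/∂x ✓
Find F(x,y) such that ∂F/∂x = M, ∂F/∂y = N
Solution: 2x·sin(y) + 5x² = C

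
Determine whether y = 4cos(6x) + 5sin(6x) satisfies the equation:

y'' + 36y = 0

Verification:
y'' = -144cos(6x) - 180sin(6x)
y'' + 36y = 0 ✓

Yes, it is a solution.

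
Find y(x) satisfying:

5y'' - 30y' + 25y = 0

Characteristic equation: 5r² - 30r + 25 = 0
Divide by 5: r² - 6r + 5 = 0
Roots: r = 1, 5 (distinct real)
General solution: y = C₁e^x + C₂e^(5x)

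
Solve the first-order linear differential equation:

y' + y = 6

Using integrating factor method:

General solution: y = 6 + Ce^(-x)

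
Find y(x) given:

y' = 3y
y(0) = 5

General solution: y = Ce^(3x)
Applying IC y(0) = 5:
Particular solution: y = 5e^(3x)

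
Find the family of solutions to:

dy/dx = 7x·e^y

Separating variables and integrating:
-e^(-y) = 7x²/2 + C

General solution: y = -ln(C - 7x²/2)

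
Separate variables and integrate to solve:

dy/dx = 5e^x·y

Separating variables and integrating:
ln|y| = 5e^x + C

General solution: y = Ce^(5e^x)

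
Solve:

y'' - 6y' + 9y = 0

Characteristic equation: r² - 6r + 9 = 0
Factored: (r - 3)² = 0
Repeated root: r = 3
General solution: y = (C₁ + C₂x)e^(3x)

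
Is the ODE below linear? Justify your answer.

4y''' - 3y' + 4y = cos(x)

Yes. Linear (y and its derivatives appear to the first power only, no products of y terms)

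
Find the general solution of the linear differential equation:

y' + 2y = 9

Using integrating factor method:

General solution: y = 9/2 + Ce^(-2x)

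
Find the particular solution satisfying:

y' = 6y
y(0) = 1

General solution: y = Ce^(6x)
Applying IC y(0) = 1:
Particular solution: y = e^(6x)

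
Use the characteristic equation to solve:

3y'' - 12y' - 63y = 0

Characteristic equation: 3r² - 12r - 63 = 0
Divide by 3: r² - 4r - 21 = 0
Roots: r = 7, -3 (distinct real)
General solution: y = C₁e^(7x) + C₂e^(-3x)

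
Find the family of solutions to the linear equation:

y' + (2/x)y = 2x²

Using integrating factor method:

General solution: y = (2/5)x^3 + Cx^(-2)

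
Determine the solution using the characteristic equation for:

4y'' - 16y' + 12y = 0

Characteristic equation: 4r² - 16r + 12 = 0
Divide by 4: r² - 4r + 3 = 0
Roots: r = 1, 3 (distinct real)
General solution: y = C₁e^x + C₂e^(3x)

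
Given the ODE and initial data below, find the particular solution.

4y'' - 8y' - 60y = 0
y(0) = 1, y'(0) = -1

General solution: y = C₁e^(5x) + C₂e^(-3x)
Applying ICs: C₁ = 1/4, C₂ = 3/4
Particular solution: y = (1/4)e^(5x) + (3/4)e^(-3x)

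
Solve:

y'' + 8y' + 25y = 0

Characteristic equation: r² + 8r + 25 = 0
Roots: r = -4 ± 3i (complex conjugates)
General solution: y = e^(-4x)(C₁cos(3x) + C₂sin(3x))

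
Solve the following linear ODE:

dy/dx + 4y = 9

Using integrating factor method:

General solution: y = 9/4 + Ce^(-4x)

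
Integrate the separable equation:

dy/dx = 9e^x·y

Separating variables and integrating:
ln|y| = 9e^x + C

General solution: y = Ce^(9e^x)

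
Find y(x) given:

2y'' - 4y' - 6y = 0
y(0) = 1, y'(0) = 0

General solution: y = C₁e^(3x) + C₂e^(-x)
Applying ICs: C₁ = 1/4, C₂ = 3/4
Particular solution: y = (1/4)e^(3x) + (3/4)e^(-x)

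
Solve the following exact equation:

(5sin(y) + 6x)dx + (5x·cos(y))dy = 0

Verify exactness: ∂M/∂y = ∂N/∂x ✓
Find F(x,y) such that ∂F/∂x = M, ∂F/∂y = N
Solution: 5x·sin(y) + 3x² = C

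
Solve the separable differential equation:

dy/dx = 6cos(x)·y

Separating variables and integrating:
ln|y| = 6sin(x) + C

General solution: y = Ce^(6sin(x))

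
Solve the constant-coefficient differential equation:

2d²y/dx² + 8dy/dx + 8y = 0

Characteristic equation: 2r² + 8r + 8 = 0
Divide by 2: r² + 4r + 4 = 0
Factored: (r + 2)² = 0
Repeated root: r = -2
General solution: y = (C₁ + C₂x)e^(-2x)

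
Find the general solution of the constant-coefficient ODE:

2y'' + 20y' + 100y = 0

Characteristic equation: 2r² + 20r + 100 = 0
Divide by 2: r² + 10r + 50 = 0
Roots: r = -5 ± 5i (complex conjugates)
General solution: y = e^(-5x)(C₁cos(5x) + C₂sin(5x))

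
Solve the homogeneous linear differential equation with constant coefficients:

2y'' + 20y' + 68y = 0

Characteristic equation: 2r² + 20r + 68 = 0
Divide by 2: r² + 10r + 34 = 0
Roots: r = -5 ± 3i (complex conjugates)
General solution: y = e^(-5x)(C₁cos(3x) + C₂sin(3x))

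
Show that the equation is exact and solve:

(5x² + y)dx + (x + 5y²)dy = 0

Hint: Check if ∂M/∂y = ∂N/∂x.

Verify exactness: ∂M/∂y = ∂N/∂x ✓
Find F(x,y) such that ∂F/∂x = M, ∂F/∂y = N
Solution: 5x³/3 + xy + 5y³/3 = C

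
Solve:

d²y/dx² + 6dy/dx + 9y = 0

Characteristic equation: r² + 6r + 9 = 0
Factored: (r + 3)² = 0
Repeated root: r = -3
General solution: y = (C₁ + C₂x)e^(-3x)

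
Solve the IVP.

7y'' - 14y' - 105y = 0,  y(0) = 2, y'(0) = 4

General solution: y = C₁e^(5x) + C₂e^(-3x)
Applying ICs: C₁ = 5/4, C₂ = 3/4
Particular solution: y = (5/4)e^(5x) + (3/4)e^(-3x)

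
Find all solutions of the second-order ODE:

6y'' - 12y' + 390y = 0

Characteristic equation: 6r² - 12r + 390 = 0
Divide by 6: r² - 2r + 65 = 0
Roots: r = 1 ± 8i (complex conjugates)
General solution: y = e^x(C₁cos(8x) + C₂sin(8x))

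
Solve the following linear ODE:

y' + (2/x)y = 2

Using integrating factor method:

General solution: y = (2/3)x + Cx^(-2)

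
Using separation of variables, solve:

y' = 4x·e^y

Separating variables and integrating:
-e^(-y) = 2x² + C

General solution: y = -ln(C - 2x²)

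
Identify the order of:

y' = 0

The order is 1 (highest derivative is of order 1).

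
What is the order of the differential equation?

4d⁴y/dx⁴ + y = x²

The order is 4 (highest derivative is of order 4).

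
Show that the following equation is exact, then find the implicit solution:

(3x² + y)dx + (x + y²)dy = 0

Verify exactness: ∂M/∂y = ∂N/∂x ✓
Find F(x,y) such that ∂F/∂x = M, ∂F/∂y = N
Solution: x³ + xy + y³/3 = C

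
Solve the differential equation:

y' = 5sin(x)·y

Separating variables and integrating:
ln|y| = -5cos(x) + C

General solution: y = Ce^(-5cos(x))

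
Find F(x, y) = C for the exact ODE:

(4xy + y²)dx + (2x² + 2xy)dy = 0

Verify exactness: ∂M/∂y = ∂N/∂x ✓
Find F(x,y) such that ∂F/∂x = M, ∂F/∂y = N
Solution: 2x²y + xy² = C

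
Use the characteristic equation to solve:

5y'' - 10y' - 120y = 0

Characteristic equation: 5r² - 10r - 120 = 0
Divide by 5: r² - 2r - 24 = 0
Roots: r = 6, -4 (distinct real)
General solution: y = C₁e^(6x) + C₂e^(-4x)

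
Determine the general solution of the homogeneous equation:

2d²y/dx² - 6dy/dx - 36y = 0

Characteristic equation: 2r² - 6r - 36 = 0
Divide by 2: r² - 3r - 18 = 0
Roots: r = 6, -3 (distinct real)
General solution: y = C₁e^(6x) + C₂e^(-3x)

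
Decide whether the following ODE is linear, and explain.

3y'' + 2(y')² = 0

Nonlinear ((y')² term)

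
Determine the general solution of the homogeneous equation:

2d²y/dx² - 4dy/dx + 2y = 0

Characteristic equation: 2r² - 4r + 2 = 0
Divide by 2: r² - 2r + 1 = 0
Factored: (r - 1)² = 0
Repeated root: r = 1
General solution: y = (C₁ + C₂x)e^x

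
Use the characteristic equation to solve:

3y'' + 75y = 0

Characteristic equation: 3r² + 75 = 0
Divide by 3: r² + 25 = 0
Roots: r = ±5i (complex conjugates)
General solution: y = C₁cos(5x) + C₂sin(5x)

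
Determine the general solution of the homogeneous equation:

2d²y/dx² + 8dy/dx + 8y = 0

Characteristic equation: 2r² + 8r + 8 = 0
Divide by 2: r² + 4r + 4 = 0
Factored: (r + 2)² = 0
Repeated root: r = -2
General solution: y = (C₁ + C₂x)e^(-2x)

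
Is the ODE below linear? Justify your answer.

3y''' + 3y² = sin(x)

No. Nonlinear (y² term)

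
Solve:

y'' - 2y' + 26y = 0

Characteristic equation: r² - 2r + 26 = 0
Roots: r = 1 ± 5i (complex conjugates)
General solution: y = e^x(C₁cos(5x) + C₂sin(5x))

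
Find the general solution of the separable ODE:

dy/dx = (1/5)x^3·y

Separating variables and integrating:
ln|y| = x^4/20 + C

General solution: y = Ce^(x^4/20)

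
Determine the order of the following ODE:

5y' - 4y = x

The order is 1 (highest derivative is of order 1).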